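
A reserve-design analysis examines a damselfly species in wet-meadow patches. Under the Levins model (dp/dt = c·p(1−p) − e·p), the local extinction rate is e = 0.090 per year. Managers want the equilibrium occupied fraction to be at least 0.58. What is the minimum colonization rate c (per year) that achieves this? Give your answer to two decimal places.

p* = 1 − e/c ≥ 0.58 requires e/c ≤ 0.4200, i.e. c ≥ e/0.4200.
c_min = 0.090/0.4200 = 0.2143.

0.21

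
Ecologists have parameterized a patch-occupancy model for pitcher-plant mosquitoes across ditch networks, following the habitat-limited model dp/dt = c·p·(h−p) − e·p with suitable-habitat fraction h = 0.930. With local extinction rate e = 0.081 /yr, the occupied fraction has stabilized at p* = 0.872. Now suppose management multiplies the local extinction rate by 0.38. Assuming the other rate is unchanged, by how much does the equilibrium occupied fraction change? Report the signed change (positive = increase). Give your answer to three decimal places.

0.036

Balance c(h−p*) = e gives c = e/(0.93 − 0.87200) = 0.081/0.05800 = 1.39655.
New p* = 0.93 − e/c = 0.93 − 0.03078/1.39655 = 0.90796.
Δp* = 0.90796 − 0.87200 = +0.03596.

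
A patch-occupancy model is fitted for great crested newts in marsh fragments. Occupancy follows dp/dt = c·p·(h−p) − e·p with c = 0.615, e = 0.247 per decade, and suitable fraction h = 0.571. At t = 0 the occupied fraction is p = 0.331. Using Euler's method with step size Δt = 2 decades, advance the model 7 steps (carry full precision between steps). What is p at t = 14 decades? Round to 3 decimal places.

Update rule: p ← p + [c·p·(h−p) − e·p]·Δt with Δt = 2.
  1  |  dp/dt·Δt = -0.065803  |  p_1 = 0.265197
  2  |  dp/dt·Δt = -0.031257  |  p_2 = 0.233940
  3  |  dp/dt·Δt = -0.018579  |  p_3 = 0.215362
  4  |  dp/dt·Δt = -0.012182  |  p_4 = 0.203180
  5  |  dp/dt·Δt = -0.008448  |  p_5 = 0.194731
  6  |  dp/dt·Δt = -0.006074  |  p_6 = 0.188658
  7  |  dp/dt·Δt = -0.004475  |  p_7 = 0.184183

0.184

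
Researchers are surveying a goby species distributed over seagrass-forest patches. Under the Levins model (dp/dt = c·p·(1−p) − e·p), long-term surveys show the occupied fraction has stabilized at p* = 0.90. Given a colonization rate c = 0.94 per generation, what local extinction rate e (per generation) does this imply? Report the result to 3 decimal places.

At equilibrium c(1−p*) = e.
e = 0.94 × (1 − 0.90) = 0.94 × 0.1000 = 0.0940.

0.094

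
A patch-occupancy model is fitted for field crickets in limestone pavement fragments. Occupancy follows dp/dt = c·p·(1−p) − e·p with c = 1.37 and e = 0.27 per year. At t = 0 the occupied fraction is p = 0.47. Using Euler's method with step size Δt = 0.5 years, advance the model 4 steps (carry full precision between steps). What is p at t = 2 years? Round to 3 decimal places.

Update rule: p ← p + [c·p·(1−p) − e·p]·Δt with Δt = 0.5.
p: 0.47000 → 0.57718  (Δp = +0.10718)
p: 0.57718 → 0.66643  (Δp = +0.08925)
p: 0.66643 → 0.72874  (Δp = +0.06231)
p: 0.72874 → 0.76577  (Δp = +0.03703)

0.766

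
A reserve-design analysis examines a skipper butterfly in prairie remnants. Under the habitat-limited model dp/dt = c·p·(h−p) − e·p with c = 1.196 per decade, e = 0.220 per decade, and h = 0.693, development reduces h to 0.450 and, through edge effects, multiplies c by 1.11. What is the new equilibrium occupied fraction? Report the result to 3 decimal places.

Before: p* = h − e/c = 0.693 − 0.220/1.196 = 0.693 − 0.1839 = 0.5091.
After: c = 1.32756, e = 0.22, h = 0.450; p* = 0.450 − 0.22/1.32756 = 0.2843.

0.284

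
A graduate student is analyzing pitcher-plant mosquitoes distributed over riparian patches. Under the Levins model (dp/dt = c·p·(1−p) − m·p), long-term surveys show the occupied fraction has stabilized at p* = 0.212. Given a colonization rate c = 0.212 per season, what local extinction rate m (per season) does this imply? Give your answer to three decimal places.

0.167

At equilibrium c(1−p*) = m.
m = 0.212 × (1 − 0.212) = 0.212 × 0.7880 = 0.1671.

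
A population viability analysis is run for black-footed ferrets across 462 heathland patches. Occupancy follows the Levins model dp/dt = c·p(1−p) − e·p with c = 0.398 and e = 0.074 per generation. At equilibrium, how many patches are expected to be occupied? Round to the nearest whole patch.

p* = 1 − e/c = 1 − 0.074/0.398 = 0.8141.
Expected occupied patches = N × p* = 462 × 0.8141 = 376.10 ≈ 376.

376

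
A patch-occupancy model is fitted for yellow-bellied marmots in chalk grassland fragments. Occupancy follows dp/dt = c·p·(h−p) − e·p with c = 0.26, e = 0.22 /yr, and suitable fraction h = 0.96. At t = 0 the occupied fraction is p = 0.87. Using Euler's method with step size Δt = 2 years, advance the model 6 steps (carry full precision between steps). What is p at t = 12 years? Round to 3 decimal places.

Update rule: p ← p + [c·p·(h−p) − e·p]·Δt with Δt = 2.
  1  |  dp/dt·Δt = -0.342084  |  p_1 = 0.527916
  2  |  dp/dt·Δt = -0.113669  |  p_2 = 0.414247
  3  |  dp/dt·Δt = -0.064709  |  p_3 = 0.349538
  4  |  dp/dt·Δt = -0.042839  |  p_4 = 0.306699
  5  |  dp/dt·Δt = -0.030757  |  p_5 = 0.275942
  6  |  dp/dt·Δt = -0.023259  |  p_6 = 0.252683

0.253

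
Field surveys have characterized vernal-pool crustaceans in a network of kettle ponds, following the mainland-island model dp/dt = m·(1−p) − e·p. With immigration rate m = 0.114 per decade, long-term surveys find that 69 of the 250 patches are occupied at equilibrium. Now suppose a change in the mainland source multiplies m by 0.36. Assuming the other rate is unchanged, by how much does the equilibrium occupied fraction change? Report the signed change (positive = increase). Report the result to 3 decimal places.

-0.155

Observed p* = 69/250 = 0.27600.
Balance m(1−p*) = e·p* gives e = m(1−p*)/p* = 0.114×0.72400/0.27600 = 0.29904.
New p* = m/(m+e) = 0.04104/(0.04104+0.29904) = 0.12068.
Δp* = 0.12068 − 0.27600 = -0.15532.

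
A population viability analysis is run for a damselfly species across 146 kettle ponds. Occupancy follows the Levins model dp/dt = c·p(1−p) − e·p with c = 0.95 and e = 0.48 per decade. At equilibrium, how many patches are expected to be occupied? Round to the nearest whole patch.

72

p* = 1 − e/c = 1 − 0.48/0.95 = 0.4947.
Expected occupied patches = N × p* = 146 × 0.4947 = 72.23 ≈ 72.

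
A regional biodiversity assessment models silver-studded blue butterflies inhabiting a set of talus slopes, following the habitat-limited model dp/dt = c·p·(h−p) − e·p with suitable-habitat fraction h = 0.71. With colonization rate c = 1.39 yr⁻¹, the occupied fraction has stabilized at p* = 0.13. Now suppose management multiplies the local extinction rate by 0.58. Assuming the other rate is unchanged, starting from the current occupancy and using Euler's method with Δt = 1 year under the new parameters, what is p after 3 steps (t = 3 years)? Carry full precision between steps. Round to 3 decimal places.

Balance c(h−p*) = e gives e = 1.39×(0.71 − 0.13000) = 0.80620.
Starting from p₀ = 0.13000; update p ← p + (dp/dt)·Δt with the new parameters.
t = 1: p = 0.13000 + (+0.04402) = 0.17402
t = 2: p = 0.17402 + (+0.04828) = 0.22229
t = 3: p = 0.22229 + (+0.04675) = 0.26905

0.269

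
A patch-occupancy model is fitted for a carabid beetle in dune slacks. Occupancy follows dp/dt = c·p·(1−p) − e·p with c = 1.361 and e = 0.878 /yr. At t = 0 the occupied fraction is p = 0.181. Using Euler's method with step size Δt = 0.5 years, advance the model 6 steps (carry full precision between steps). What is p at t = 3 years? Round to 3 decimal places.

Update rule: p ← p + [c·p·(1−p) − e·p]·Δt with Δt = 0.5.
t = 0.5: p = 0.18100 + (+0.02142) = 0.20242
t = 1: p = 0.20242 + (+0.02100) = 0.22342
t = 1.5: p = 0.22342 + (+0.01999) = 0.24341
t = 2: p = 0.24341 + (+0.01847) = 0.26187
t = 2.5: p = 0.26187 + (+0.01658) = 0.27845
t = 3: p = 0.27845 + (+0.01448) = 0.29293

0.293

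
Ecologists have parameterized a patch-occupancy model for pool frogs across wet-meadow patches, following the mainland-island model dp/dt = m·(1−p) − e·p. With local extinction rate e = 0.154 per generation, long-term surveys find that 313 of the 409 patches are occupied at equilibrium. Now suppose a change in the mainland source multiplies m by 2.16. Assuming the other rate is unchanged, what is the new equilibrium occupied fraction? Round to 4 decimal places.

0.8757

Observed p* = 313/409 = 0.76528.
Balance m(1−p*) = e·p* gives m = e·p*/(1−p*) = 0.154×0.76528/0.23472 = 0.50210.
New p* = m/(m+e) = 1.08454/(1.08454+0.15400) = 0.87566.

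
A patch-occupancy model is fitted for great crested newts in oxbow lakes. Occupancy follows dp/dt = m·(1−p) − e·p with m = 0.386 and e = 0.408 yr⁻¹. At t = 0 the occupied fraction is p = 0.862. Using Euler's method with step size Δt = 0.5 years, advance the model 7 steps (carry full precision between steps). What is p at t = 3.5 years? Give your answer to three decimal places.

Update rule: p ← p + [m·(1−p) − e·p]·Δt with Δt = 0.5.
step 1: Δp = -0.14921, p = 0.71279
step 2: Δp = -0.08998, p = 0.62281
step 3: Δp = -0.05426, p = 0.56855
step 4: Δp = -0.03272, p = 0.53584
step 5: Δp = -0.01973, p = 0.51611
step 6: Δp = -0.01190, p = 0.50421
step 7: Δp = -0.00717, p = 0.49704

0.497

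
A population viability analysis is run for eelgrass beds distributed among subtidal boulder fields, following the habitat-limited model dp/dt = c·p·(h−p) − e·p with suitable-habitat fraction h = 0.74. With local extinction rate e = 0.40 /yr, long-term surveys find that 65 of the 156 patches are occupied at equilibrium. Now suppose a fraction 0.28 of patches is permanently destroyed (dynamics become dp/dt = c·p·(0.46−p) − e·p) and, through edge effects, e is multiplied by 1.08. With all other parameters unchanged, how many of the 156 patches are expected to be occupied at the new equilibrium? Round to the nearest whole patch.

Observed p* = 65/156 = 0.41667.
Balance c(h−p*) = e gives c = e/(0.74 − 0.41667) = 0.40/0.32333 = 1.23713.
New p* = 0.46 − e/c = 0.46 − 0.43200/1.23713 = 0.11080.
Expected occupied = 156 × 0.11080 = 17.28 ≈ 17.

17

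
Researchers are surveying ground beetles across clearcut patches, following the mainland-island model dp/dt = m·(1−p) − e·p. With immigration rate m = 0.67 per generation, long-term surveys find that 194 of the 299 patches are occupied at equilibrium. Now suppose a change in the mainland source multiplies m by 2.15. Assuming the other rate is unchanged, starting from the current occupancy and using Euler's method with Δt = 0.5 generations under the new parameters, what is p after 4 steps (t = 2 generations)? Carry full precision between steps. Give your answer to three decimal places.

0.799

Observed p* = 194/299 = 0.64883.
Balance m(1−p*) = e·p* gives e = m(1−p*)/p* = 0.67×0.35117/0.64883 = 0.36263.
Starting from p₀ = 0.64883; update p ← p + (dp/dt)·Δt with the new parameters.
p: 0.64883 → 0.78412  (Δp = +0.13529)
p: 0.78412 → 0.79744  (Δp = +0.01332)
p: 0.79744 → 0.79875  (Δp = +0.00131)
p: 0.79875 → 0.79888  (Δp = +0.00013)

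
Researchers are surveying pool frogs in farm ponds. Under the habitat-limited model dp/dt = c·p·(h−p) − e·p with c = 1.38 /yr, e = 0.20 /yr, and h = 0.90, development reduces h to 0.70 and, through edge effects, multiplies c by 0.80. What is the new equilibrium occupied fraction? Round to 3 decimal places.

Before: p* = h − e/c = 0.90 − 0.20/1.38 = 0.90 − 0.1449 = 0.7551.
After: c = 1.104, e = 0.2, h = 0.70; p* = 0.70 − 0.2/1.104 = 0.5188.

0.519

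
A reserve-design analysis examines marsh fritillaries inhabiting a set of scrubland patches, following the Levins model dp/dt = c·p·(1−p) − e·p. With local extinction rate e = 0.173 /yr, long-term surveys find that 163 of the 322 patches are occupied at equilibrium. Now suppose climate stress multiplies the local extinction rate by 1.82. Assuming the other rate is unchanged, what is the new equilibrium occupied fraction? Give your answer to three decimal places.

0.101

Observed p* = 163/322 = 0.50621.
Balance c(1−p*) = e gives c = e/(1 − 0.50621) = 0.173/0.49379 = 0.35035.
New p* = 1 − e/c = 1 − 0.31486/0.35035 = 0.10130.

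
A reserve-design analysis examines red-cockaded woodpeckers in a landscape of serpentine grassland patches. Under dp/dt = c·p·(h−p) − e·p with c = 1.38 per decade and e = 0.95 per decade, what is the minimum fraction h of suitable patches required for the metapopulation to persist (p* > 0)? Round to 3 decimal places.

p* = h − e/c is positive only when h > e/c.
h_min = e/c = 0.95/1.38 = 0.6884.

0.688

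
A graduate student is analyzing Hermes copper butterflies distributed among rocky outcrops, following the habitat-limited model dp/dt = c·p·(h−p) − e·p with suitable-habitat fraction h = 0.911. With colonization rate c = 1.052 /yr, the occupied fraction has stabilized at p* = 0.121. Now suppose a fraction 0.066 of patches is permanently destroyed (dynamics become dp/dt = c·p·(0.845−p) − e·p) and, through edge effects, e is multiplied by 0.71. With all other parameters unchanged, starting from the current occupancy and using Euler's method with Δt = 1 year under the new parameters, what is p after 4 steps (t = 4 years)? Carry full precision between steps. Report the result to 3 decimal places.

Balance c(h−p*) = e gives e = 1.052×(0.911 − 0.12100) = 0.83108.
Starting from p₀ = 0.12100; update p ← p + (dp/dt)·Δt with the new parameters.
step 1: Δp = +0.02076, p = 0.14176
step 2: Δp = +0.02123, p = 0.16299
step 3: Δp = +0.02077, p = 0.18375
step 4: Δp = +0.01940, p = 0.20315

0.203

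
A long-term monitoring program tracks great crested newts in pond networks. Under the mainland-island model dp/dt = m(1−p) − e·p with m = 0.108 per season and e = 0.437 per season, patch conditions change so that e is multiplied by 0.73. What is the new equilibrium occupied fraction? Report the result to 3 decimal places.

0.253

Before: p* = 0.108/(0.108+0.437) = 0.1982.
After: m = 0.108, e = 0.31901; p* = 0.108/0.4270 = 0.2529.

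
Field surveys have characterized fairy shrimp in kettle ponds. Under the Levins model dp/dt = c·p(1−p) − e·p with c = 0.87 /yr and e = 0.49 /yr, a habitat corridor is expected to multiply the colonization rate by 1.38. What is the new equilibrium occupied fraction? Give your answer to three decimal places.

Before: p* = 1 − 0.49/0.87 = 0.4368.
After the change, c = 1.2006, e = 0.49, so p* = 1 − 0.49/1.2006 = 0.5919.

0.592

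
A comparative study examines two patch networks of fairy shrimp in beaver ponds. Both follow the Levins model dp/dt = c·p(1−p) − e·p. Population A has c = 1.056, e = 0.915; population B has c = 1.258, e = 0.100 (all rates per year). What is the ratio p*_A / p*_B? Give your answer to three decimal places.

0.145

A: p*_A = 1 − 0.915/1.056 = 0.1335.
B: p*_B = 1 − 0.100/1.258 = 0.9205.
p*_A / p*_B = 0.1335/0.9205 = 0.1451.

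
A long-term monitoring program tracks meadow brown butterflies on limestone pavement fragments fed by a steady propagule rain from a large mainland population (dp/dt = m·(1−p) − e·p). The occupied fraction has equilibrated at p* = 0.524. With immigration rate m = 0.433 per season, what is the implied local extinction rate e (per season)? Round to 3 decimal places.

0.393

At equilibrium m(1−p*) = e·p*, so e = m(1−p*)/p*.
e = 0.433 × 0.4760 / 0.524 = 0.3933.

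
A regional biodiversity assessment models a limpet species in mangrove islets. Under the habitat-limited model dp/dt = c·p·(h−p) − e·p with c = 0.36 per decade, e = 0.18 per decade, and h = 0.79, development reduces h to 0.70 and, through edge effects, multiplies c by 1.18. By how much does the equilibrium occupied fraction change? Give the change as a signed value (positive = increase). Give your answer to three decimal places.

-0.014

Before: p* = h − e/c = 0.79 − 0.18/0.36 = 0.79 − 0.5000 = 0.2900.
After: c = 0.4248, e = 0.18, h = 0.70; p* = 0.70 − 0.18/0.4248 = 0.2763.
Δp* = 0.2763 − 0.2900 = -0.0137.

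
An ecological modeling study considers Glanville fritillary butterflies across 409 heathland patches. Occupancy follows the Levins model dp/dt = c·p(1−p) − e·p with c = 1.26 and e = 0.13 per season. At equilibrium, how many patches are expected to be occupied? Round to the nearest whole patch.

p* = 1 − e/c = 1 − 0.13/1.26 = 0.8968.
Expected occupied patches = N × p* = 409 × 0.8968 = 366.80 ≈ 367.

367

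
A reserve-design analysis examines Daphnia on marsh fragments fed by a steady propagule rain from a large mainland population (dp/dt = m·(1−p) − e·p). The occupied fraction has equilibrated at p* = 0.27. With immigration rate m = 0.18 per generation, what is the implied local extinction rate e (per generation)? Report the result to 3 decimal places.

At equilibrium m(1−p*) = e·p*, so e = m(1−p*)/p*.
e = 0.18 × 0.7300 / 0.27 = 0.4867.

0.487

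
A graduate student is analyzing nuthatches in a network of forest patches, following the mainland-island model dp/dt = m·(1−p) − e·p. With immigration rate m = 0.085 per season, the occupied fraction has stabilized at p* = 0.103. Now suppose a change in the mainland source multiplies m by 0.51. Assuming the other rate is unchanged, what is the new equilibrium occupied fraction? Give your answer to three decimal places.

Balance m(1−p*) = e·p* gives e = m(1−p*)/p* = 0.085×0.89700/0.10300 = 0.74024.
New p* = m/(m+e) = 0.04335/(0.04335+0.74024) = 0.05532.

0.055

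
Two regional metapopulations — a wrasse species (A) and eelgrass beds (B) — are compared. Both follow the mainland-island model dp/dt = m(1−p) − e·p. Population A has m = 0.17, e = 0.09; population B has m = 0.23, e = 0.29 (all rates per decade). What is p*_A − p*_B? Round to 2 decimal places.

A: p*_A = m/(m+e) = 0.17/0.2600 = 0.6538.
B: p*_B = 0.23/0.5200 = 0.4423.
p*_A − p*_B = 0.6538 − 0.4423 = 0.2115.

0.21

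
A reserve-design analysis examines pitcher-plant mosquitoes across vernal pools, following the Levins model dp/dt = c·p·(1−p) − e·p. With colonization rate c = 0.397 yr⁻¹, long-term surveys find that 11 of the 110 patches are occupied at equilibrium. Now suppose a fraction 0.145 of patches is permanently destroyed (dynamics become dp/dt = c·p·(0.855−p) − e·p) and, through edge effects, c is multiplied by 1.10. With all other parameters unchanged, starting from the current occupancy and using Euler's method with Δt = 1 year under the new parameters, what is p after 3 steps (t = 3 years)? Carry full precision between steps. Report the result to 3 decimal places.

Observed p* = 11/110 = 0.10000.
Balance c(1−p*) = e gives e = 0.397×(1 − 0.10000) = 0.35730.
Starting from p₀ = 0.10000; update p ← p + (dp/dt)·Δt with the new parameters.
p: 0.10000 → 0.09724  (Δp = -0.00276)
p: 0.09724 → 0.09467  (Δp = -0.00257)
p: 0.09467 → 0.09228  (Δp = -0.00239)

0.092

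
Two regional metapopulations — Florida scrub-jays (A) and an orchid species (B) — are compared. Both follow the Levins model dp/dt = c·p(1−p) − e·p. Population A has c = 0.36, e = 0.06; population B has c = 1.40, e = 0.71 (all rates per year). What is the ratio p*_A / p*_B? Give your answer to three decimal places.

1.691

A: p*_A = 1 − 0.06/0.36 = 0.8333.
B: p*_B = 1 − 0.71/1.40 = 0.4929.
p*_A / p*_B = 0.8333/0.4929 = 1.6908.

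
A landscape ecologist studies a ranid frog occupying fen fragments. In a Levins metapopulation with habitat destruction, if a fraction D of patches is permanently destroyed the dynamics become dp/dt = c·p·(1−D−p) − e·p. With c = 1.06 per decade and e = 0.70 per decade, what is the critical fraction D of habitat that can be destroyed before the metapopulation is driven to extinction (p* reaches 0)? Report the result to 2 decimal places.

The nontrivial equilibrium is p* = (1−D) − e/c; extinction occurs when this hits zero.
So D_crit = 1 − e/c = 1 − 0.70/1.06 = 1 − 0.6604 = 0.3396.
Note this equals the original equilibrium occupancy — the Levins extinction-debt result.

0.34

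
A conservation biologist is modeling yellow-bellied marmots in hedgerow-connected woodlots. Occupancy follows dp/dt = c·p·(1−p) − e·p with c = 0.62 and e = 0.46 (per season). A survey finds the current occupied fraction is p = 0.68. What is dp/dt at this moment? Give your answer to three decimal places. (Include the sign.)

-0.178

Colonization term: c·p·(1−p) = 0.62×0.68×0.3200 = 0.13491.
Extinction term: e·p = 0.31280.
dp/dt = 0.13491 − 0.31280 = -0.17789.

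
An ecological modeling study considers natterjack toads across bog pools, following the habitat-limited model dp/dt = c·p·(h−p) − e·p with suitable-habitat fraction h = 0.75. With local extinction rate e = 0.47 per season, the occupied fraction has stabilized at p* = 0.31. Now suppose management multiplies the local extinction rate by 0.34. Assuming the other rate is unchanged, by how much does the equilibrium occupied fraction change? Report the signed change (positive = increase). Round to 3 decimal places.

0.290

Balance c(h−p*) = e gives c = e/(0.75 − 0.31000) = 0.47/0.44000 = 1.06818.
New p* = 0.75 − e/c = 0.75 − 0.15980/1.06818 = 0.60040.
Δp* = 0.60040 − 0.31000 = +0.29040.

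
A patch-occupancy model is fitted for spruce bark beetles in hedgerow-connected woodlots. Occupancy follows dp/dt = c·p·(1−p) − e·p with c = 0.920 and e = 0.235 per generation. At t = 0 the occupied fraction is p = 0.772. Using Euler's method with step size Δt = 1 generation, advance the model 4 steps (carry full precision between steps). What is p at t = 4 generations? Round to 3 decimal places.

0.745

Update rule: p ← p + [c·p·(1−p) − e·p]·Δt with Δt = 1.
t = 1: p = 0.77200 + (-0.01949) = 0.75251
t = 2: p = 0.75251 + (-0.00550) = 0.74701
t = 3: p = 0.74701 + (-0.00168) = 0.74533
t = 4: p = 0.74533 + (-0.00052) = 0.74481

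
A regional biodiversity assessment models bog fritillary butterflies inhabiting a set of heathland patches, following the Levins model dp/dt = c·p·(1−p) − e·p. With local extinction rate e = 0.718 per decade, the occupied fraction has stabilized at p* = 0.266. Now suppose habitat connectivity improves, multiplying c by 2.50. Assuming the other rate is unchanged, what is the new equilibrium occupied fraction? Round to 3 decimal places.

Balance c(1−p*) = e gives c = e/(1 − 0.26600) = 0.718/0.73400 = 0.97820.
New p* = 1 − e/c = 1 − 0.71800/2.44550 = 0.70640.

0.706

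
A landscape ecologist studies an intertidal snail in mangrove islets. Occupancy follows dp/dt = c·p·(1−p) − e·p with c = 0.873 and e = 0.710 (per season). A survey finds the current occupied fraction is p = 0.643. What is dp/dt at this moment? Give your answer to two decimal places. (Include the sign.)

-0.26

Colonization term: c·p·(1−p) = 0.873×0.643×0.3570 = 0.20040.
Extinction term: e·p = 0.45653.
dp/dt = 0.20040 − 0.45653 = -0.25613.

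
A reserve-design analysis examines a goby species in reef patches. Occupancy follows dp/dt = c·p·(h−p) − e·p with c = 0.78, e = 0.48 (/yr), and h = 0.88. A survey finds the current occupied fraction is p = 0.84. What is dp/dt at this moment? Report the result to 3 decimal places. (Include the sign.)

Colonization term: c·p·(h−p) = 0.78×0.84×0.0400 = 0.02621.
Extinction term: e·p = 0.40320.
dp/dt = 0.02621 − 0.40320 = -0.37699.

-0.377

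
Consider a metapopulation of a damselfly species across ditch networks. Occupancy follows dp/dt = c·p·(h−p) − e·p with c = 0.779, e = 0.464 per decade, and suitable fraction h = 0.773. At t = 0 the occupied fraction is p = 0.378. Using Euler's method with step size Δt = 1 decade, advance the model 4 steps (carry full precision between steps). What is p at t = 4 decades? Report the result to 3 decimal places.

0.243

Update rule: p ← p + [c·p·(h−p) − e·p]·Δt with Δt = 1.
p: 0.37800 → 0.31892  (Δp = -0.05908)
p: 0.31892 → 0.28375  (Δp = -0.03517)
p: 0.28375 → 0.26024  (Δp = -0.02352)
p: 0.26024 → 0.24344  (Δp = -0.01680)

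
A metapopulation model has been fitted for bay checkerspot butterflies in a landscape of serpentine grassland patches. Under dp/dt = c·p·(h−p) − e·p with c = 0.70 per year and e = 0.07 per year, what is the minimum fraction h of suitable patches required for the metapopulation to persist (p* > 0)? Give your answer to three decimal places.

0.100

p* = h − e/c is positive only when h > e/c.
h_min = e/c = 0.07/0.70 = 0.1000.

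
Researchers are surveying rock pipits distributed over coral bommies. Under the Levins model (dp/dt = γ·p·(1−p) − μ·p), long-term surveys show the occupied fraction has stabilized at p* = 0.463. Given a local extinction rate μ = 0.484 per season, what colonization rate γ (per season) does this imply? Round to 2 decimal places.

0.90

At equilibrium γ(1−p*) = μ, so γ = μ/(1−p*).
γ = 0.484/(1 − 0.463) = 0.484/0.5370 = 0.9013.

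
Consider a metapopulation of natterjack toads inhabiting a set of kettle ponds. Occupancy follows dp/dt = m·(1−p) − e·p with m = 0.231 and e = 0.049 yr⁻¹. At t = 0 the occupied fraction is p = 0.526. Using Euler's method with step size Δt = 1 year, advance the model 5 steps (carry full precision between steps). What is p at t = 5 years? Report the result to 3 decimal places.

Update rule: p ← p + [m·(1−p) − e·p]·Δt with Δt = 1.
  1  |  dp/dt·Δt = +0.083720  |  p_1 = 0.609720
  2  |  dp/dt·Δt = +0.060278  |  p_2 = 0.669998
  3  |  dp/dt·Δt = +0.043400  |  p_3 = 0.713399
  4  |  dp/dt·Δt = +0.031248  |  p_4 = 0.744647
  5  |  dp/dt·Δt = +0.022499  |  p_5 = 0.767146

0.767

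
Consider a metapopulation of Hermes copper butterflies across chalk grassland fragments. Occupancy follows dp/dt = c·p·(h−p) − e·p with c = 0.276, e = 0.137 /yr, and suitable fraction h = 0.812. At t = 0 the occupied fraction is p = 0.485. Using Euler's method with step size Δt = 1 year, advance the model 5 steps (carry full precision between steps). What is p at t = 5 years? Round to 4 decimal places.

Update rule: p ← p + [c·p·(h−p) − e·p]·Δt with Δt = 1.
step 1: Δp = -0.02267, p = 0.46233
step 2: Δp = -0.01872, p = 0.44361
step 3: Δp = -0.01567, p = 0.42794
step 4: Δp = -0.01327, p = 0.41467
step 5: Δp = -0.01134, p = 0.40334

0.4033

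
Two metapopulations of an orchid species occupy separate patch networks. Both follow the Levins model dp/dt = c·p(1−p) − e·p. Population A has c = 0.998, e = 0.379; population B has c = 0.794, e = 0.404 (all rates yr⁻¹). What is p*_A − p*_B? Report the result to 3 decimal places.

0.129

A: p*_A = 1 − 0.379/0.998 = 0.6202.
B: p*_B = 1 − 0.404/0.794 = 0.4912.
p*_A − p*_B = 0.6202 − 0.4912 = 0.1291.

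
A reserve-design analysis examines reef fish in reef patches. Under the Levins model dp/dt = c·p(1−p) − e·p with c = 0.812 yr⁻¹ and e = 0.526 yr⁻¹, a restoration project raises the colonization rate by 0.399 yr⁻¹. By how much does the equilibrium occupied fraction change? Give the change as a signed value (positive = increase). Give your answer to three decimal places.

0.213

Before: p* = 1 − 0.526/0.812 = 0.3522.
After the change, c = 1.211, e = 0.526, so p* = 1 − 0.526/1.211 = 0.5656.
Δp* = 0.5656 − 0.3522 = +0.2134.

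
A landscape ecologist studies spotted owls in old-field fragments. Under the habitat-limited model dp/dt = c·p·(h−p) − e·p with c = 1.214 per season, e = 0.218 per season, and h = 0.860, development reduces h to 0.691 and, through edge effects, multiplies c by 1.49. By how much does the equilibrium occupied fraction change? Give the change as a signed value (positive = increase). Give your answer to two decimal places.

-0.11

Before: p* = h − e/c = 0.860 − 0.218/1.214 = 0.860 − 0.1796 = 0.6804.
After: c = 1.80886, e = 0.218, h = 0.691; p* = 0.691 − 0.218/1.80886 = 0.5705.
Δp* = 0.5705 − 0.6804 = -0.1099.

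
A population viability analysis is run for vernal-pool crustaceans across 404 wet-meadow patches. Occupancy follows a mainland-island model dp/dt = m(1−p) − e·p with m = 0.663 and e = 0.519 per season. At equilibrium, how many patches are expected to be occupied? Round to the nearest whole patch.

227

p* = m/(m+e) = 0.663/1.1820 = 0.5609.
Expected occupied patches = N × p* = 404 × 0.5609 = 226.61 ≈ 227.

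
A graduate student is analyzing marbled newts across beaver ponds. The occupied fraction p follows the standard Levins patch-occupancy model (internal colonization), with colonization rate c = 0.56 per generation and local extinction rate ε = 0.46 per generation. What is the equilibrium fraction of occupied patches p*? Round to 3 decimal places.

At equilibrium, colonization balances extinction: c·p*·(1−p*) = ε·p*.
So p* = 1 − ε/c = 1 − 0.46/0.56 = 1 − 0.8214 = 0.1786.

0.179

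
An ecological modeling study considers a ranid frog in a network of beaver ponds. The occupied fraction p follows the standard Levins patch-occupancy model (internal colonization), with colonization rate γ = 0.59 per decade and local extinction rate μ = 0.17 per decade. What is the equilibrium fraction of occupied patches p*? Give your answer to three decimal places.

0.712

At equilibrium, colonization balances extinction: γ·p*·(1−p*) = μ·p*.
So p* = 1 − μ/γ = 1 − 0.17/0.59 = 1 − 0.2881 = 0.7119.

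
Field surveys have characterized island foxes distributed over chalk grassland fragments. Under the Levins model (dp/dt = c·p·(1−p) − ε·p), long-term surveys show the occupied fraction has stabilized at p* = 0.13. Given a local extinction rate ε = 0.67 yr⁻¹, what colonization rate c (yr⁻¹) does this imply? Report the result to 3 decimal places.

At equilibrium c(1−p*) = ε, so c = ε/(1−p*).
c = 0.67/(1 − 0.13) = 0.67/0.8700 = 0.7701.

0.770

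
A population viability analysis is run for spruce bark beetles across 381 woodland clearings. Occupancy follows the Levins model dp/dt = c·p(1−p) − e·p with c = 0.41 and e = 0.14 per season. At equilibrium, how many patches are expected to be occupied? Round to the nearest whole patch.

p* = 1 − e/c = 1 − 0.14/0.41 = 0.6585.
Expected occupied patches = N × p* = 381 × 0.6585 = 250.90 ≈ 251.

251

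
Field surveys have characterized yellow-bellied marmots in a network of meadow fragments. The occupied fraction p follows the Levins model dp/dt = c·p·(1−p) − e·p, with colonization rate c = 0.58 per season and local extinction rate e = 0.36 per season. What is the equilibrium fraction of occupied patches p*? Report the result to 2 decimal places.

0.38

At equilibrium, colonization balances extinction: c·p*·(1−p*) = e·p*.
So p* = 1 − e/c = 1 − 0.36/0.58 = 1 − 0.6207 = 0.3793.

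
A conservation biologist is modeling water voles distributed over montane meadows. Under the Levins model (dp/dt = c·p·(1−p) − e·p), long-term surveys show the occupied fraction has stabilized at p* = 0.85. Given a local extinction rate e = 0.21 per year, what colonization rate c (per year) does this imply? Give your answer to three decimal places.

1.400

At equilibrium c(1−p*) = e, so c = e/(1−p*).
c = 0.21/(1 − 0.85) = 0.21/0.1500 = 1.4000.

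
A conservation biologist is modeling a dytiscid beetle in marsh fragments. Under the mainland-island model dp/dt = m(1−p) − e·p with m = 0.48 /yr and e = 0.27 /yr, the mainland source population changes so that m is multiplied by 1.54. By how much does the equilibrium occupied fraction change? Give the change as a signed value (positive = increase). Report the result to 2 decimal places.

Before: p* = 0.48/(0.48+0.27) = 0.6400.
After: m = 0.7392, e = 0.27; p* = 0.7392/1.0092 = 0.7325.
Δp* = 0.7325 − 0.6400 = +0.0925.

0.09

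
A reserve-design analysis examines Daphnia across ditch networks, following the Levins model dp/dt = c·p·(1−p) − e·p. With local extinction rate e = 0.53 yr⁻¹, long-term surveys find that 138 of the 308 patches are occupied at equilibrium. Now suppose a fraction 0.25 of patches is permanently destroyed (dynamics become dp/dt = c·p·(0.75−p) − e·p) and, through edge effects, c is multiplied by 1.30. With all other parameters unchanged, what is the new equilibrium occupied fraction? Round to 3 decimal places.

Observed p* = 138/308 = 0.44805.
Balance c(1−p*) = e gives c = e/(1 − 0.44805) = 0.53/0.55195 = 0.96023.
New p* = 0.75 − e/c = 0.75 − 0.53000/1.24830 = 0.32542.

0.325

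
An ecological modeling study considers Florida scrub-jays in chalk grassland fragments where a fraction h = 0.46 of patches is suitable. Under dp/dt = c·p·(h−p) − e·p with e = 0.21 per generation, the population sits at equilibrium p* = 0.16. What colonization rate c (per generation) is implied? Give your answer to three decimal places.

0.700

At equilibrium c(h−p*) = e, so c = e/(h−p*).
c = 0.21/(0.46 − 0.16) = 0.21/0.3000 = 0.7000.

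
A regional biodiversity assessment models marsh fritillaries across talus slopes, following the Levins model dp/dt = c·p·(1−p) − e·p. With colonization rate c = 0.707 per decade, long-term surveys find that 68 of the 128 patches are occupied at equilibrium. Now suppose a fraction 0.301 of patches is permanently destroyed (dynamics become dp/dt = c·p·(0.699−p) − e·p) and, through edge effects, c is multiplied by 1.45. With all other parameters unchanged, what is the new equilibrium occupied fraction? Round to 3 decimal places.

0.376

Observed p* = 68/128 = 0.53125.
Balance c(1−p*) = e gives e = 0.707×(1 − 0.53125) = 0.33141.
New p* = 0.699 − e/c = 0.699 − 0.33141/1.02515 = 0.37572.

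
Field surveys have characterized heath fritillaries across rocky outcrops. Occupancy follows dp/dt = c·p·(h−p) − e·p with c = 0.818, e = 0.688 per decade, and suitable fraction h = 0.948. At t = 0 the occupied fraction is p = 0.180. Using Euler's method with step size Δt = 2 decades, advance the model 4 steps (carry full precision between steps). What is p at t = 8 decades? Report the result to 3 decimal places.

Update rule: p ← p + [c·p·(h−p) − e·p]·Δt with Δt = 2.
p: 0.18000 → 0.15848  (Δp = -0.02152)
p: 0.15848 → 0.14511  (Δp = -0.01337)
p: 0.14511 → 0.13605  (Δp = -0.00907)
p: 0.13605 → 0.12957  (Δp = -0.00648)

0.130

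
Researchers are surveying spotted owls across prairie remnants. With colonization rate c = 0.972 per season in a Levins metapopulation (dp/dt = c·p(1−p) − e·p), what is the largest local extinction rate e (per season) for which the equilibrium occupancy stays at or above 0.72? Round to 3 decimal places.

1 − e/c ≥ 0.72 ⇒ e ≤ c(1 − 0.72) = 0.972 × 0.2800.
e_max = 0.2722.

0.272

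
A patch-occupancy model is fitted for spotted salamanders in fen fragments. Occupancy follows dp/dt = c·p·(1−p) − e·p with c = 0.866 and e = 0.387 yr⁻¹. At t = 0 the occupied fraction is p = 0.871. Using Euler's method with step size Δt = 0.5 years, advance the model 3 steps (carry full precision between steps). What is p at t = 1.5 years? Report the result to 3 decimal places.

Update rule: p ← p + [c·p·(1−p) − e·p]·Δt with Δt = 0.5.
t = 0.5: p = 0.87100 + (-0.11989) = 0.75111
t = 1: p = 0.75111 + (-0.06439) = 0.68672
t = 1.5: p = 0.68672 + (-0.03973) = 0.64699

0.647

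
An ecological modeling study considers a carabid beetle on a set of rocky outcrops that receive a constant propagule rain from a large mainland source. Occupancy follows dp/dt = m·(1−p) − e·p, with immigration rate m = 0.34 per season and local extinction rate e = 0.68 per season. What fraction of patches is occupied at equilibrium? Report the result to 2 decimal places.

Setting dp/dt = 0: m − m·p* = e·p*, so m = (m+e)·p*.
p* = m/(m+e) = 0.34/(0.34+0.68) = 0.34/1.0200 = 0.3333.

0.33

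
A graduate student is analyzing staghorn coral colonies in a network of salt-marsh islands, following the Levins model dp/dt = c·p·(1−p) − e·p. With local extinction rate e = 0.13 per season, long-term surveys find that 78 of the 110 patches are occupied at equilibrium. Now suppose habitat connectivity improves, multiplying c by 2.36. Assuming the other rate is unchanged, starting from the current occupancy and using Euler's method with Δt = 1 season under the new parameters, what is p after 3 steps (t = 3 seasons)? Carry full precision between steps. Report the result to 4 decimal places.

Observed p* = 78/110 = 0.70909.
Balance c(1−p*) = e gives c = e/(1 − 0.70909) = 0.13/0.29091 = 0.44688.
Starting from p₀ = 0.70909; update p ← p + (dp/dt)·Δt with the new parameters.
t = 1: p = 0.70909 + (+0.12537) = 0.83446
t = 2: p = 0.83446 + (+0.03720) = 0.87166
t = 3: p = 0.87166 + (+0.00466) = 0.87632

0.8763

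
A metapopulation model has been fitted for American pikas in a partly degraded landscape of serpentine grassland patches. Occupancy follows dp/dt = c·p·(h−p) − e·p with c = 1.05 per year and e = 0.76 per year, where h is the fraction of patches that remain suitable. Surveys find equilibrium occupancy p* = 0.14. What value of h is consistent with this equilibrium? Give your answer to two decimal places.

0.86

At equilibrium c(h−p*) = e, so h = p* + e/c.
h = 0.14 + 0.76/1.05 = 0.14 + 0.7238 = 0.8638.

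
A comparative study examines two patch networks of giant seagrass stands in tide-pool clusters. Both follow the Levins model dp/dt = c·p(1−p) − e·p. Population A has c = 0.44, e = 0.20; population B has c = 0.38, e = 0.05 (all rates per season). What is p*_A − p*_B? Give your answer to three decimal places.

-0.323

A: p*_A = 1 − 0.20/0.44 = 0.5455.
B: p*_B = 1 − 0.05/0.38 = 0.8684.
p*_A − p*_B = 0.5455 − 0.8684 = -0.3230.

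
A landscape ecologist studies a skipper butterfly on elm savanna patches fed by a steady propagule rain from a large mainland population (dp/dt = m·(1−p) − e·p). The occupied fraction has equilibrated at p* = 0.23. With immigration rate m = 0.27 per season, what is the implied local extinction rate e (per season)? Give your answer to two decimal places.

0.90

At equilibrium m(1−p*) = e·p*, so e = m(1−p*)/p*.
e = 0.27 × 0.7700 / 0.23 = 0.9039.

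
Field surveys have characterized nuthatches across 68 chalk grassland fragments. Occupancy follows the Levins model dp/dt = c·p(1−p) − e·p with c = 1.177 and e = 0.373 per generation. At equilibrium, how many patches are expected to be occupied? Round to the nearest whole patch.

p* = 1 − e/c = 1 − 0.373/1.177 = 0.6831.
Expected occupied patches = N × p* = 68 × 0.6831 = 46.45 ≈ 46.

46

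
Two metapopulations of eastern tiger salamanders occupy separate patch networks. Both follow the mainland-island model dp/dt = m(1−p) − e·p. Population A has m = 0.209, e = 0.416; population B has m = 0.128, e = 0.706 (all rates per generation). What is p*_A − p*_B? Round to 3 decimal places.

A: p*_A = m/(m+e) = 0.209/0.6250 = 0.3344.
B: p*_B = 0.128/0.8340 = 0.1535.
p*_A − p*_B = 0.3344 − 0.1535 = 0.1809.

0.181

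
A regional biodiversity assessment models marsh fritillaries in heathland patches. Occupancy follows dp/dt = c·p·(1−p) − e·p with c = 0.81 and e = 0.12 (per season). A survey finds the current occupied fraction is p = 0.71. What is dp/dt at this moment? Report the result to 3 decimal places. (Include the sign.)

0.082

Colonization term: c·p·(1−p) = 0.81×0.71×0.2900 = 0.16678.
Extinction term: e·p = 0.08520.
dp/dt = 0.16678 − 0.08520 = 0.08158.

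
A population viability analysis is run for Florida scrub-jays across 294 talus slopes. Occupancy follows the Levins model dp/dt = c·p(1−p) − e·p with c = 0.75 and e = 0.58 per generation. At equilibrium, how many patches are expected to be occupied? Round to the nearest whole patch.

67

p* = 1 − e/c = 1 − 0.58/0.75 = 0.2267.
Expected occupied patches = N × p* = 294 × 0.2267 = 66.64 ≈ 67.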